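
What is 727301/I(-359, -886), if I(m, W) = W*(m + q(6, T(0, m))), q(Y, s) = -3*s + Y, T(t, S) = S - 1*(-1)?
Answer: -727301/638806 ≈ -1.1385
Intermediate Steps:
T(t, S) = 1 + S (T(t, S) = S + 1 = 1 + S)
q(Y, s) = Y - 3*s
I(m, W) = W*(3 - 2*m) (I(m, W) = W*(m + (6 - 3*(1 + m))) = W*(m + (6 + (-3 - 3*m))) = W*(m + (3 - 3*m)) = W*(3 - 2*m))
727301/I(-359, -886) = 727301/((-886*(3 - 2*(-359)))) = 727301/((-886*(3 + 718))) = 727301/((-886*721)) = 727301/(-638806) = 727301*(-1/638806) = -727301/638806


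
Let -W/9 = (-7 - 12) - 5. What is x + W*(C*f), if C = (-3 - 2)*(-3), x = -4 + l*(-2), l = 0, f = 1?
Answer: 3236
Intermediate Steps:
W = 216 (W = -9*((-7 - 12) - 5) = -9*(-19 - 5) = -9*(-24) = 216)
x = -4 (x = -4 + 0*(-2) = -4 + 0 = -4)
C = 15 (C = -5*(-3) = 15)
x + W*(C*f) = -4 + 216*(15*1) = -4 + 216*15 = -4 + 3240 = 3236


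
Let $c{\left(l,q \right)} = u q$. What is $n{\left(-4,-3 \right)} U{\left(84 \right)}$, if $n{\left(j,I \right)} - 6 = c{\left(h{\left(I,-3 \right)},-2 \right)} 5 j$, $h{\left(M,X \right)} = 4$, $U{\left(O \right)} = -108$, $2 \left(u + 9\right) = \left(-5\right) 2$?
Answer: $59832$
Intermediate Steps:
$u = -14$ ($u = -9 + \frac{\left(-5\right) 2}{2} = -9 + \frac{1}{2} \left(-10\right) = -9 - 5 = -14$)
$c{\left(l,q \right)} = - 14 q$
$n{\left(j,I \right)} = 6 + 140 j$ ($n{\left(j,I \right)} = 6 + \left(-14\right) \left(-2\right) 5 j = 6 + 28 \cdot 5 j = 6 + 140 j$)
$n{\left(-4,-3 \right)} U{\left(84 \right)} = \left(6 + 140 \left(-4\right)\right) \left(-108\right) = \left(6 - 560\right) \left(-108\right) = \left(-554\right) \left(-108\right) = 59832$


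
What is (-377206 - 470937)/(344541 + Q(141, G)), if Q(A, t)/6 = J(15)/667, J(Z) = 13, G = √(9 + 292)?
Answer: -565711381/229808925 ≈ -2.4617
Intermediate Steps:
G = √301 ≈ 17.349
Q(A, t) = 78/667 (Q(A, t) = 6*(13/667) = 78/667)
(-377206 - 470937)/(344541 + Q(141, G)) = (-377206 - 470937)/(344541 + 78/667) = -848143/229808925/667 = -848143*667/229808925 = -565711381/229808925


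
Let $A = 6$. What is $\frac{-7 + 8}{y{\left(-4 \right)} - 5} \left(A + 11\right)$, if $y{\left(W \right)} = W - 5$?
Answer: $- \frac{17}{14} \approx -1.2143$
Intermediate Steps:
$y{\left(W \right)} = -5 + W$
$\frac{-7 + 8}{y{\left(-4 \right)} - 5} \left(A + 11\right) = \frac{-7 + 8}{\left(-5 - 4\right) - 5} \left(6 + 11\right) = 1 \frac{1}{-9 - 5} \cdot 17 = 1 \frac{1}{-14} \cdot 17 = 1 \left(- \frac{1}{14}\right) 17 = \left(- \frac{1}{14}\right) 17 = - \frac{17}{14}$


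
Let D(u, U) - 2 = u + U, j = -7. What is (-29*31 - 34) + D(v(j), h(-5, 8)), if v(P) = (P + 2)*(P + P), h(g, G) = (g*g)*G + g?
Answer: -666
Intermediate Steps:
h(g, G) = g + G*g² (h(g, G) = g²*G + g = G*g² + g = g + G*g²)
v(P) = 2*P*(2 + P) (v(P) = (2 + P)*(2*P) = 2*P*(2 + P))
D(u, U) = 2 + U + u (D(u, U) = 2 + (u + U) = 2 + (U + u) = 2 + U + u)
(-29*31 - 34) + D(v(j), h(-5, 8)) = (-29*31 - 34) + (2 - 5*(1 + 8*(-5)) + 2*(-7)*(2 - 7)) = (-899 - 34) + (2 - 5*(1 - 40) + 2*(-7)*(-5)) = -933 + (2 - 5*(-39) + 70) = -933 + (2 + 195 + 70) = -933 + 267 = -666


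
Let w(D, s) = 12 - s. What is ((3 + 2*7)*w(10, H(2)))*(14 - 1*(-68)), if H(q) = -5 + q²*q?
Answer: 12546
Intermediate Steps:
H(q) = -5 + q³
((3 + 2*7)*w(10, H(2)))*(14 - 1*(-68)) = ((3 + 2*7)*(12 - (-5 + 2³)))*(14 - 1*(-68)) = ((3 + 14)*(12 - (-5 + 8)))*(14 + 68) = (17*(12 - 1*3))*82 = (17*(12 - 3))*82 = (17*9)*82 = 153*82 = 12546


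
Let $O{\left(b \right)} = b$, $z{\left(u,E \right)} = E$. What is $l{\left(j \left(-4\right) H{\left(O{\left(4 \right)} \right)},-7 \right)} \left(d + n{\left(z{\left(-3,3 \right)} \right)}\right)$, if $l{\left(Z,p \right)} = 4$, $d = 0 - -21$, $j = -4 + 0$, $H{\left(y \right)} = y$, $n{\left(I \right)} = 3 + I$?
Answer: $108$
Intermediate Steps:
$j = -4$
$d = 21$ ($d = 0 + 21 = 21$)
$l{\left(j \left(-4\right) H{\left(O{\left(4 \right)} \right)},-7 \right)} \left(d + n{\left(z{\left(-3,3 \right)} \right)}\right) = 4 \left(21 + \left(3 + 3\right)\right) = 4 \left(21 + 6\right) = 4 \cdot 27 = 108$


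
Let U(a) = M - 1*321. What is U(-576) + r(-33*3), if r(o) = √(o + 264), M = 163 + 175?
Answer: 17 + √165 ≈ 29.845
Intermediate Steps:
M = 338
r(o) = √(264 + o)
U(a) = 17 (U(a) = 338 - 1*321 = 338 - 321 = 17)
U(-576) + r(-33*3) = 17 + √(264 - 33*3) = 17 + √(264 - 99) = 17 + √165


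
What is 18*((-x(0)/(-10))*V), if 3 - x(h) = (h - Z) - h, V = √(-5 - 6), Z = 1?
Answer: 36*I*√11/5 ≈ 23.88*I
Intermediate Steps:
V = I*√11 (V = √(-11) = I*√11 ≈ 3.3166*I)
x(h) = 4 (x(h) = 3 - ((h - 1*1) - h) = 3 - ((h - 1) - h) = 3 - ((-1 + h) - h) = 3 - 1*(-1) = 3 + 1 = 4)
18*((-x(0)/(-10))*V) = 18*((-4/(-10))*(I*√11)) = 18*((-4*(-1)/10)*(I*√11)) = 18*((-1*(-⅖))*(I*√11)) = 18*(2*(I*√11)/5) = 18*(2*I*√11/5) = 36*I*√11/5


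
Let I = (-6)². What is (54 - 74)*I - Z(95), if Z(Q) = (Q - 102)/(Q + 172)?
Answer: -192233/267 ≈ -719.97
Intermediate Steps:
I = 36
Z(Q) = (-102 + Q)/(172 + Q)
(54 - 74)*I - Z(95) = (54 - 74)*36 - (-102 + 95)/(172 + 95) = -20*36 - (-7)/267 = -720 - (-7)/267 = -720 - 1*(-7/267) = -720 + 7/267 = -192233/267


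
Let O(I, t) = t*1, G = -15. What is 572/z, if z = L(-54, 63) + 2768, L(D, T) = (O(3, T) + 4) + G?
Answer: 143/705 ≈ 0.20284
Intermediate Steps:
O(I, t) = t
L(D, T) = -11 + T (L(D, T) = (T + 4) - 15 = (4 + T) - 15 = -11 + T)
z = 2820 (z = (-11 + 63) + 2768 = 52 + 2768 = 2820)
572/z = 572/2820 = 572*(1/2820) = 143/705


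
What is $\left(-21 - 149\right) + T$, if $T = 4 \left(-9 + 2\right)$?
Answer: $-198$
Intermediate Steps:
$T = -28$ ($T = 4 \left(-7\right) = -28$)
$\left(-21 - 149\right) + T = \left(-21 - 149\right) - 28 = -170 - 28 = -198$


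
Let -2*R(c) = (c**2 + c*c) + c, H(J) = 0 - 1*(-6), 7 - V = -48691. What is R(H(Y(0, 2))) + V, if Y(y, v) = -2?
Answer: 48659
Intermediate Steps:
V = 48698 (V = 7 - 1*(-48691) = 7 + 48691 = 48698)
H(J) = 6 (H(J) = 0 + 6 = 6)
R(c) = -c**2 - c/2 (R(c) = -((c**2 + c*c) + c)/2 = -((c**2 + c**2) + c)/2 = -(2*c**2 + c)/2 = -(c + 2*c**2)/2 = -c**2 - c/2)
R(H(Y(0, 2))) + V = -1*6*(1/2 + 6) + 48698 = -1*6*13/2 + 48698 = -39 + 48698 = 48659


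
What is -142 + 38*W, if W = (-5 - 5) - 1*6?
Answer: -750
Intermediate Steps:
W = -16 (W = -10 - 6 = -16)
-142 + 38*W = -142 + 38*(-16) = -142 - 608 = -750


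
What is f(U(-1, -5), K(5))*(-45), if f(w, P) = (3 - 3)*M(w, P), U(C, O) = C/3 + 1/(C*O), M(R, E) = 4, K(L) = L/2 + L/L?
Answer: 0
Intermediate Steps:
K(L) = 1 + L/2 (K(L) = L*(1/2) + 1 = L/2 + 1 = 1 + L/2)
U(C, O) = C/3 + 1/(C*O) (U(C, O) = C*(1/3) + 1*(1/(C*O)) = C/3 + 1/(C*O))
f(w, P) = 0 (f(w, P) = (3 - 3)*4 = 0*4 = 0)
f(U(-1, -5), K(5))*(-45) = 0*(-45) = 0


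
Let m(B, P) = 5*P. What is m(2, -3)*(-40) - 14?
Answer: 586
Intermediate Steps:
m(2, -3)*(-40) - 14 = (5*(-3))*(-40) - 14 = -15*(-40) - 14 = 600 - 14 = 586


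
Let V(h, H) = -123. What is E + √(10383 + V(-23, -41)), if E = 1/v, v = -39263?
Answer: -1/39263 + 6*√285 ≈ 101.29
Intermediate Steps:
E = -1/39263 (E = 1/(-39263) = -1/39263 ≈ -2.5469e-5)
E + √(10383 + V(-23, -41)) = -1/39263 + √(10383 - 123) = -1/39263 + √10260 = -1/39263 + 6*√285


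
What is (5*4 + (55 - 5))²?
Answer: 4900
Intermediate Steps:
(5*4 + (55 - 5))² = (20 + 50)² = 70² = 4900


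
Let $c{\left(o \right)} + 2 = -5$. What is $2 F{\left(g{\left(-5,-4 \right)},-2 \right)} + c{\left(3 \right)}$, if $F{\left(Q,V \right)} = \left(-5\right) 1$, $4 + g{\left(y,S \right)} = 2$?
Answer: $-17$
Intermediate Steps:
$g{\left(y,S \right)} = -2$ ($g{\left(y,S \right)} = -4 + 2 = -2$)
$F{\left(Q,V \right)} = -5$
$c{\left(o \right)} = -7$ ($c{\left(o \right)} = -2 - 5 = -7$)
$2 F{\left(g{\left(-5,-4 \right)},-2 \right)} + c{\left(3 \right)} = 2 \left(-5\right) - 7 = -10 - 7 = -17$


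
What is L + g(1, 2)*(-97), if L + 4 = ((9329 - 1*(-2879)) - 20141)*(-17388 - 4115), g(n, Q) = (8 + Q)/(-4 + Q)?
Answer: 170583780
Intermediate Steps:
g(n, Q) = (8 + Q)/(-4 + Q)
L = 170583295 (L = -4 + ((9329 - 1*(-2879)) - 20141)*(-17388 - 4115) = -4 + ((9329 + 2879) - 20141)*(-21503) = -4 + (12208 - 20141)*(-21503) = -4 - 7933*(-21503) = -4 + 170583299 = 170583295)
L + g(1, 2)*(-97) = 170583295 + ((8 + 2)/(-4 + 2))*(-97) = 170583295 + (10/(-2))*(-97) = 170583295 - ½*10*(-97) = 170583295 - 5*(-97) = 170583295 + 485 = 170583780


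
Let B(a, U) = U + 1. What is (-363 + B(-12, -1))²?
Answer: 131769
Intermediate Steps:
B(a, U) = 1 + U
(-363 + B(-12, -1))² = (-363 + (1 - 1))² = (-363 + 0)² = (-363)² = 131769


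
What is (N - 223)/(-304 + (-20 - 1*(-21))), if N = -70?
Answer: 293/303 ≈ 0.96700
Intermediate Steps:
(N - 223)/(-304 + (-20 - 1*(-21))) = (-70 - 223)/(-304 + (-20 - 1*(-21))) = -293/(-304 + (-20 + 21)) = -293/(-304 + 1) = -293/(-303) = -293*(-1/303) = 293/303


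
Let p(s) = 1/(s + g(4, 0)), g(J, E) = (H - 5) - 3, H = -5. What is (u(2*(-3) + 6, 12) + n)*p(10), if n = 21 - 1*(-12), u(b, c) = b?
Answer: -11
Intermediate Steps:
g(J, E) = -13 (g(J, E) = (-5 - 5) - 3 = -10 - 3 = -13)
n = 33 (n = 21 + 12 = 33)
p(s) = 1/(-13 + s) (p(s) = 1/(s - 13) = 1/(-13 + s))
(u(2*(-3) + 6, 12) + n)*p(10) = ((2*(-3) + 6) + 33)/(-13 + 10) = ((-6 + 6) + 33)/(-3) = (0 + 33)*(-⅓) = 33*(-⅓) = -11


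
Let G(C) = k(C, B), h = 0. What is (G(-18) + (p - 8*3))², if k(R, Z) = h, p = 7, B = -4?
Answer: 289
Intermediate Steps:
k(R, Z) = 0
G(C) = 0
(G(-18) + (p - 8*3))² = (0 + (7 - 8*3))² = (0 + (7 - 24))² = (0 - 17)² = (-17)² = 289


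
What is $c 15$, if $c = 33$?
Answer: $495$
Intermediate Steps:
$c 15 = 33 \cdot 15 = 495$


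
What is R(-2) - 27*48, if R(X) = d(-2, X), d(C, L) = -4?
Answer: -1300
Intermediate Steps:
R(X) = -4
R(-2) - 27*48 = -4 - 27*48 = -4 - 1296 = -1300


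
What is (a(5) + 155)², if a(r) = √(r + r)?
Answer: (155 + √10)² ≈ 25015.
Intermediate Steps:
a(r) = √2*√r (a(r) = √(2*r) = √2*√r)
(a(5) + 155)² = (√2*√5 + 155)² = (√10 + 155)² = (155 + √10)²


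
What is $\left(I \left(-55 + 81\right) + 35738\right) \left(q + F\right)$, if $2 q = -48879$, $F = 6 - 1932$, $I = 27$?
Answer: $-960758820$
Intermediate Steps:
$F = -1926$ ($F = 6 - 1932 = -1926$)
$q = - \frac{48879}{2}$ ($q = \frac{1}{2} \left(-48879\right) = - \frac{48879}{2} \approx -24440.0$)
$\left(I \left(-55 + 81\right) + 35738\right) \left(q + F\right) = \left(27 \left(-55 + 81\right) + 35738\right) \left(- \frac{48879}{2} - 1926\right) = \left(27 \cdot 26 + 35738\right) \left(- \frac{52731}{2}\right) = \left(702 + 35738\right) \left(- \frac{52731}{2}\right) = 36440 \left(- \frac{52731}{2}\right) = -960758820$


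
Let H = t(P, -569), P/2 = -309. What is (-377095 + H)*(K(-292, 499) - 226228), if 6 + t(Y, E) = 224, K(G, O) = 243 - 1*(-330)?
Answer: 85044179435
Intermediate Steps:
K(G, O) = 573 (K(G, O) = 243 + 330 = 573)
P = -618 (P = 2*(-309) = -618)
t(Y, E) = 218 (t(Y, E) = -6 + 224 = 218)
H = 218
(-377095 + H)*(K(-292, 499) - 226228) = (-377095 + 218)*(573 - 226228) = -376877*(-225655) = 85044179435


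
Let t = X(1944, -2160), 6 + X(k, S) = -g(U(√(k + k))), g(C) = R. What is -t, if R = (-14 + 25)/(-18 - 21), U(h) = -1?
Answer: 223/39 ≈ 5.7179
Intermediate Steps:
R = -11/39 (R = 11/(-39) = 11*(-1/39) = -11/39 ≈ -0.28205)
g(C) = -11/39
X(k, S) = -223/39 (X(k, S) = -6 - 1*(-11/39) = -6 + 11/39 = -223/39)
t = -223/39 ≈ -5.7179
-t = -1*(-223/39) = 223/39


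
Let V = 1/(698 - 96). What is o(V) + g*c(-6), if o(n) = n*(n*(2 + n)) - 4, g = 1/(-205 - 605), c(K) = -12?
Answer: -117373795229/29452573080 ≈ -3.9852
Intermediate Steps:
g = -1/810 (g = 1/(-810) = -1/810 ≈ -0.0012346)
V = 1/602 ≈ 0.0016611
o(n) = -4 + n²*(2 + n) (o(n) = n²*(2 + n) - 4 = -4 + n²*(2 + n))
o(V) + g*c(-6) = (-4 + (1/602)³ + 2*(1/602)²) - 1/810*(-12) = (-4 + 1/218167208 + 2*(1/362404)) + 2/135 = (-4 + 1/218167208 + 1/181202) + 2/135 = -872667627/218167208 + 2/135 = -117373795229/29452573080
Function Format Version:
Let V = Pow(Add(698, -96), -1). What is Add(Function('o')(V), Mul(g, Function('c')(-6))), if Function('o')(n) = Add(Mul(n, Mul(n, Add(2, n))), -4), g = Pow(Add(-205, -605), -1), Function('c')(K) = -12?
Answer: Rational(-117373795229, 29452573080) ≈ -3.9852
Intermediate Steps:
g = Rational(-1, 810) (g = Pow(-810, -1) = Rational(-1, 810) ≈ -0.0012346)
V = Rational(1, 602) (V = Pow(602, -1) = Rational(1, 602) ≈ 0.0016611)
Function('o')(n) = Add(-4, Mul(Pow(n, 2), Add(2, n))) (Function('o')(n) = Add(Mul(Pow(n, 2), Add(2, n)), -4) = Add(-4, Mul(Pow(n, 2), Add(2, n))))
Add(Function('o')(V), Mul(g, Function('c')(-6))) = Add(Add(-4, Pow(Rational(1, 602), 3), Mul(2, Pow(Rational(1, 602), 2))), Mul(Rational(-1, 810), -12)) = Add(Add(-4, Rational(1, 218167208), Mul(2, Rational(1, 362404))), Rational(2, 135)) = Add(Add(-4, Rational(1, 218167208), Rational(1, 181202)), Rational(2, 135)) = Add(Rational(-872667627, 218167208), Rational(2, 135)) = Rational(-117373795229, 29452573080)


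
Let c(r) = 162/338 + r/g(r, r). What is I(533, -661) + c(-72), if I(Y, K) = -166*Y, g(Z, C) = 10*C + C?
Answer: -164479542/1859 ≈ -88477.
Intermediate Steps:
g(Z, C) = 11*C
c(r) = 1060/1859 (c(r) = 162/338 + r/((11*r)) = 162*(1/338) + r*(1/(11*r)) = 81/169 + 1/11 = 1060/1859)
I(533, -661) + c(-72) = -166*533 + 1060/1859 = -88478 + 1060/1859 = -164479542/1859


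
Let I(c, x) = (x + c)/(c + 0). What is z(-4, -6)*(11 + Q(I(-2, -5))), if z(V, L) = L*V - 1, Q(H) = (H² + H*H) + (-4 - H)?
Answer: 644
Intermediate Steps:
I(c, x) = (c + x)/c
Q(H) = -4 - H + 2*H² (Q(H) = (H² + H²) + (-4 - H) = 2*H² + (-4 - H) = -4 - H + 2*H²)
z(V, L) = -1 + L*V
z(-4, -6)*(11 + Q(I(-2, -5))) = (-1 - 6*(-4))*(11 + (-4 - (-2 - 5)/(-2) + 2*((-2 - 5)/(-2))²)) = (-1 + 24)*(11 + (-4 - (-1)*(-7)/2 + 2*(-½*(-7))²)) = 23*(11 + (-4 - 1*7/2 + 2*(7/2)²)) = 23*(11 + (-4 - 7/2 + 2*(49/4))) = 23*(11 + (-4 - 7/2 + 49/2)) = 23*(11 + 17) = 23*28 = 644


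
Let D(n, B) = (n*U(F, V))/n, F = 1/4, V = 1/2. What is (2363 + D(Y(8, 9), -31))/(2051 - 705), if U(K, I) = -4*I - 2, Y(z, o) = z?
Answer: 2359/1346 ≈ 1.7526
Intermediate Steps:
V = 1/2 ≈ 0.50000
F = 1/4 ≈ 0.25000
U(K, I) = -2 - 4*I
D(n, B) = -4 (D(n, B) = (n*(-2 - 4*1/2))/n = (n*(-2 - 2))/n = (n*(-4))/n = (-4*n)/n = -4)
(2363 + D(Y(8, 9), -31))/(2051 - 705) = (2363 - 4)/(2051 - 705) = 2359/1346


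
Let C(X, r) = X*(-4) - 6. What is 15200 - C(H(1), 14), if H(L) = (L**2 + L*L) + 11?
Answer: 15258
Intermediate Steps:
H(L) = 11 + 2*L**2 (H(L) = (L**2 + L**2) + 11 = 2*L**2 + 11 = 11 + 2*L**2)
C(X, r) = -6 - 4*X (C(X, r) = -4*X - 6 = -6 - 4*X)
15200 - C(H(1), 14) = 15200 - (-6 - 4*(11 + 2*1**2)) = 15200 - (-6 - 4*(11 + 2*1)) = 15200 - (-6 - 4*(11 + 2)) = 15200 - (-6 - 4*13) = 15200 - (-6 - 52) = 15200 - 1*(-58) = 15200 + 58 = 15258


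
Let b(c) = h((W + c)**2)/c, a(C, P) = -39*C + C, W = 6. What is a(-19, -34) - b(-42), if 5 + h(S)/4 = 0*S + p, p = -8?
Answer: 15136/21 ≈ 720.76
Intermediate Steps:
a(C, P) = -38*C
h(S) = -52 (h(S) = -20 + 4*(0*S - 8) = -20 + 4*(0 - 8) = -20 + 4*(-8) = -20 - 32 = -52)
b(c) = -52/c
a(-19, -34) - b(-42) = -38*(-19) - (-52)/(-42) = 722 - (-52)*(-1)/42 = 722 - 1*26/21 = 722 - 26/21 = 15136/21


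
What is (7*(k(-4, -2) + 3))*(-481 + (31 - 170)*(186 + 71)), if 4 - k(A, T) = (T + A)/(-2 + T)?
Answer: -1393854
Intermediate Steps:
k(A, T) = 4 - (A + T)/(-2 + T) (k(A, T) = 4 - (T + A)/(-2 + T) = 4 - (A + T)/(-2 + T))
(7*(k(-4, -2) + 3))*(-481 + (31 - 170)*(186 + 71)) = (7*((-8 - 1*(-4) + 3*(-2))/(-2 - 2) + 3))*(-481 + (31 - 170)*(186 + 71)) = (7*((-8 + 4 - 6)/(-4) + 3))*(-481 - 139*257) = (7*(-¼*(-10) + 3))*(-481 - 35723) = (7*(5/2 + 3))*(-36204) = (7*(11/2))*(-36204) = (77/2)*(-36204) = -1393854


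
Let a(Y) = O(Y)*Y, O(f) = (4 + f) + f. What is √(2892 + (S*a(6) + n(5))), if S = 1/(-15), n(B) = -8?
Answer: 2*√17985/5 ≈ 53.643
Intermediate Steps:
O(f) = 4 + 2*f
a(Y) = Y*(4 + 2*Y) (a(Y) = (4 + 2*Y)*Y = Y*(4 + 2*Y))
S = -1/15 ≈ -0.066667
√(2892 + (S*a(6) + n(5))) = √(2892 + (-2*6*(2 + 6)/15 - 8)) = √(2892 + (-2*6*8/15 - 8)) = √(2892 + (-1/15*96 - 8)) = √(2892 + (-32/5 - 8)) = √(2892 - 72/5) = √(14388/5) = 2*√17985/5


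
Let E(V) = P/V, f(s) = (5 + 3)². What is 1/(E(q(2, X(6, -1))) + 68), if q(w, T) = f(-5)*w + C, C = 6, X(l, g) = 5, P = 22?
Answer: 67/4567 ≈ 0.014670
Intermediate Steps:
f(s) = 64 (f(s) = 8² = 64)
q(w, T) = 6 + 64*w (q(w, T) = 64*w + 6 = 6 + 64*w)
E(V) = 22/V
1/(E(q(2, X(6, -1))) + 68) = 1/(22/(6 + 64*2) + 68) = 1/(22/(6 + 128) + 68) = 1/(22/134 + 68) = 1/(22*(1/134) + 68) = 1/(11/67 + 68) = 1/(4567/67) = 67/4567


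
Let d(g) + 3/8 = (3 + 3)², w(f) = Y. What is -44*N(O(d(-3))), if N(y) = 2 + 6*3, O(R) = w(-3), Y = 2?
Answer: -880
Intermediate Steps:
w(f) = 2
d(g) = 285/8 (d(g) = -3/8 + (3 + 3)² = -3/8 + 6² = -3/8 + 36 = 285/8)
O(R) = 2
N(y) = 20 (N(y) = 2 + 18 = 20)
-44*N(O(d(-3))) = -44*20 = -880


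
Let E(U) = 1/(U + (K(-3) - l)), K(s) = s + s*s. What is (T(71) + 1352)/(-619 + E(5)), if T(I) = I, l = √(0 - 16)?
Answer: -15082377/6559930 - 1423*I/13119860 ≈ -2.2992 - 0.00010846*I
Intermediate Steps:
K(s) = s + s²
l = 4*I (l = √(-16) = 4*I ≈ 4.0*I)
E(U) = 1/(6 + U - 4*I) (E(U) = 1/(U + (-3*(1 - 3) - 4*I)) = 1/(U + (-3*(-2) - 4*I)) = 1/(U + (6 - 4*I)) = 1/(6 + U - 4*I))
(T(71) + 1352)/(-619 + E(5)) = (71 + 1352)/(-619 + 1/(6 + 5 - 4*I)) = 1423/(-619 + 1/(11 - 4*I)) = 1423/(-619 + (11 + 4*I)/137)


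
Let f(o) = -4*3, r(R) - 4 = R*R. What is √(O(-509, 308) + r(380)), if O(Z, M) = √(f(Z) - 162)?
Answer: √(144404 + I*√174) ≈ 380.01 + 0.017*I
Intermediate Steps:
r(R) = 4 + R² (r(R) = 4 + R*R = 4 + R²)
f(o) = -12
O(Z, M) = I*√174 (O(Z, M) = √(-12 - 162) = √(-174) = I*√174)
√(O(-509, 308) + r(380)) = √(I*√174 + (4 + 380²)) = √(I*√174 + (4 + 144400)) = √(I*√174 + 144404) = √(144404 + I*√174)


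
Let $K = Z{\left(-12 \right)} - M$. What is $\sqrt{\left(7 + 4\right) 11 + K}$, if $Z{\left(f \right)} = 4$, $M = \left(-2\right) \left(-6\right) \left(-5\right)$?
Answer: $\sqrt{185} \approx 13.601$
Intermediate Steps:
$M = -60$ ($M = 12 \left(-5\right) = -60$)
$K = 64$ ($K = 4 - -60 = 4 + 60 = 64$)
$\sqrt{\left(7 + 4\right) 11 + K} = \sqrt{\left(7 + 4\right) 11 + 64} = \sqrt{11 \cdot 11 + 64} = \sqrt{121 + 64} = \sqrt{185}$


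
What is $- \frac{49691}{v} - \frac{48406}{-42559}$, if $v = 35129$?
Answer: $- \frac{414344895}{1495055111} \approx -0.27714$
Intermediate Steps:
$- \frac{49691}{v} - \frac{48406}{-42559} = - \frac{49691}{35129} - \frac{48406}{-42559} = \left(-49691\right) \frac{1}{35129} - - \frac{48406}{42559} = - \frac{49691}{35129} + \frac{48406}{42559} = - \frac{414344895}{1495055111}$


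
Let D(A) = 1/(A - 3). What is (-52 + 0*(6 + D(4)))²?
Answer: 2704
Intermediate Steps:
D(A) = 1/(-3 + A)
(-52 + 0*(6 + D(4)))² = (-52 + 0*(6 + 1/(-3 + 4)))² = (-52 + 0*(6 + 1/1))² = (-52 + 0*(6 + 1))² = (-52 + 0*7)² = (-52 + 0)² = (-52)² = 2704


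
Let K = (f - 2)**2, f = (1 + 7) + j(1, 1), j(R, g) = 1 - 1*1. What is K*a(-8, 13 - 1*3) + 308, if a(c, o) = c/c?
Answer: 344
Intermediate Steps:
j(R, g) = 0 (j(R, g) = 1 - 1 = 0)
a(c, o) = 1
f = 8 (f = (1 + 7) + 0 = 8 + 0 = 8)
K = 36 (K = (8 - 2)**2 = 6**2 = 36)
K*a(-8, 13 - 1*3) + 308 = 36*1 + 308 = 36 + 308 = 344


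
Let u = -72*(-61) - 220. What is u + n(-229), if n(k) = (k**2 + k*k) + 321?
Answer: 109375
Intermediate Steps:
n(k) = 321 + 2*k**2 (n(k) = (k**2 + k**2) + 321 = 2*k**2 + 321 = 321 + 2*k**2)
u = 4172 (u = 4392 - 220 = 4172)
u + n(-229) = 4172 + (321 + 2*(-229)**2) = 4172 + (321 + 2*52441) = 4172 + (321 + 104882) = 4172 + 105203 = 109375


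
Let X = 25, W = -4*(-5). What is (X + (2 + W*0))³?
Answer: 19683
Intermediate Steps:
W = 20
(X + (2 + W*0))³ = (25 + (2 + 20*0))³ = (25 + (2 + 0))³ = (25 + 2)³ = 27³ = 19683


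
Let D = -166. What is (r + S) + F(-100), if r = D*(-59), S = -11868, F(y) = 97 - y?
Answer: -1877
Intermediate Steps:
r = 9794 (r = -166*(-59) = 9794)
(r + S) + F(-100) = (9794 - 11868) + (97 - 1*(-100)) = -2074 + (97 + 100) = -2074 + 197 = -1877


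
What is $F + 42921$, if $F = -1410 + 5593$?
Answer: $47104$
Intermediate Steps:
$F = 4183$
$F + 42921 = 4183 + 42921 = 47104$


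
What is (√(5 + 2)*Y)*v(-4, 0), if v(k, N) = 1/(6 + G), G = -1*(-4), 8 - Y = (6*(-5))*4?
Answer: 64*√7/5 ≈ 33.866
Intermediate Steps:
Y = 128 (Y = 8 - 6*(-5)*4 = 8 - (-30)*4 = 8 - 1*(-120) = 8 + 120 = 128)
G = 4
v(k, N) = ⅒ (v(k, N) = 1/(6 + 4) = 1/10 = ⅒)
(√(5 + 2)*Y)*v(-4, 0) = (√(5 + 2)*128)*(⅒) = (√7*128)*(⅒) = (128*√7)*(⅒) = 64*√7/5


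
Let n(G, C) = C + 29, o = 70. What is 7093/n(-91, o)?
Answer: 7093/99 ≈ 71.646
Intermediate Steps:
n(G, C) = 29 + C
7093/n(-91, o) = 7093/(29 + 70) = 7093/99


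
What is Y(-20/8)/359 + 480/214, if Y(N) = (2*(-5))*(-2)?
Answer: 88300/38413 ≈ 2.2987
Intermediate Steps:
Y(N) = 20 (Y(N) = -10*(-2) = 20)
Y(-20/8)/359 + 480/214 = 20/359 + 480/214 = 20*(1/359) + 480*(1/214) = 20/359 + 240/107 = 88300/38413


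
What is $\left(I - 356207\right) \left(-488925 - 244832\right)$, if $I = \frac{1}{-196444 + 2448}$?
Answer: $\frac{50704614184820961}{193996} \approx 2.6137 \cdot 10^{11}$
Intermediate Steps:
$I = - \frac{1}{193996}$ ($I = \frac{1}{-193996} = - \frac{1}{193996} \approx -5.1547 \cdot 10^{-6}$)
$\left(I - 356207\right) \left(-488925 - 244832\right) = \left(- \frac{1}{193996} - 356207\right) \left(-488925 - 244832\right) = \left(- \frac{69102733173}{193996}\right) \left(-733757\right) = \frac{50704614184820961}{193996}$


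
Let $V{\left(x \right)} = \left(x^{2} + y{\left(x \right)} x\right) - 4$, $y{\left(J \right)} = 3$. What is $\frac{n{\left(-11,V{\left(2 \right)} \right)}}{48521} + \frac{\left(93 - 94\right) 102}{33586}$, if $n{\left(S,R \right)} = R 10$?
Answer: $- \frac{1466991}{814813153} \approx -0.0018004$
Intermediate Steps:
$V{\left(x \right)} = -4 + x^{2} + 3 x$ ($V{\left(x \right)} = \left(x^{2} + 3 x\right) - 4 = -4 + x^{2} + 3 x$)
$n{\left(S,R \right)} = 10 R$
$\frac{n{\left(-11,V{\left(2 \right)} \right)}}{48521} + \frac{\left(93 - 94\right) 102}{33586} = \frac{10 \left(-4 + 2^{2} + 3 \cdot 2\right)}{48521} + \frac{\left(93 - 94\right) 102}{33586} = 10 \left(-4 + 4 + 6\right) \frac{1}{48521} + \left(-1\right) 102 \cdot \frac{1}{33586} = 10 \cdot 6 \cdot \frac{1}{48521} - \frac{51}{16793} = 60 \cdot \frac{1}{48521} - \frac{51}{16793} = \frac{60}{48521} - \frac{51}{16793} = - \frac{1466991}{814813153}$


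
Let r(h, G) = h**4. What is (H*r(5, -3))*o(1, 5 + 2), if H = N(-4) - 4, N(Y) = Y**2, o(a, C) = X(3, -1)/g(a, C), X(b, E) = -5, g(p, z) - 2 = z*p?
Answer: -12500/3 ≈ -4166.7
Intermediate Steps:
g(p, z) = 2 + p*z (g(p, z) = 2 + z*p = 2 + p*z)
o(a, C) = -5/(2 + C*a) (o(a, C) = -5/(2 + a*C) = -5/(2 + C*a))
H = 12 (H = (-4)**2 - 4 = 16 - 4 = 12)
(H*r(5, -3))*o(1, 5 + 2) = (12*5**4)*(-5/(2 + (5 + 2)*1)) = (12*625)*(-5/(2 + 7*1)) = 7500*(-5/(2 + 7)) = 7500*(-5/9) = -12500/3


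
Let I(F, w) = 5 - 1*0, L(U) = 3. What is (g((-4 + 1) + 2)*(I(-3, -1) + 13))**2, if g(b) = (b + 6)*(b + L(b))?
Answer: 32400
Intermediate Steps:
g(b) = (3 + b)*(6 + b) (g(b) = (b + 6)*(b + 3) = (6 + b)*(3 + b) = (3 + b)*(6 + b))
I(F, w) = 5 (I(F, w) = 5 + 0 = 5)
(g((-4 + 1) + 2)*(I(-3, -1) + 13))**2 = ((18 + ((-4 + 1) + 2)**2 + 9*((-4 + 1) + 2))*(5 + 13))**2 = ((18 + (-3 + 2)**2 + 9*(-3 + 2))*18)**2 = ((18 + (-1)**2 + 9*(-1))*18)**2 = ((18 + 1 - 9)*18)**2 = (10*18)**2 = 180**2 = 32400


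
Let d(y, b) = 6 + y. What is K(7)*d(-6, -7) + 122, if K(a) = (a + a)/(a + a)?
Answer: 122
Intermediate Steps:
K(a) = 1 (K(a) = (2*a)/((2*a)) = (2*a)*(1/(2*a)) = 1)
K(7)*d(-6, -7) + 122 = 1*(6 - 6) + 122 = 1*0 + 122 = 0 + 122 = 122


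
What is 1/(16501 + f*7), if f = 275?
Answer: 1/18426 ≈ 5.4271e-5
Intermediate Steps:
1/(16501 + f*7) = 1/(16501 + 275*7) = 1/(16501 + 1925) = 1/18426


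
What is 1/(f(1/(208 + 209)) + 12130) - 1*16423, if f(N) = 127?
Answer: -201296710/12257 ≈ -16423.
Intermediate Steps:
1/(f(1/(208 + 209)) + 12130) - 1*16423 = 1/(127 + 12130) - 1*16423 = 1/12257 - 16423 = -201296710/12257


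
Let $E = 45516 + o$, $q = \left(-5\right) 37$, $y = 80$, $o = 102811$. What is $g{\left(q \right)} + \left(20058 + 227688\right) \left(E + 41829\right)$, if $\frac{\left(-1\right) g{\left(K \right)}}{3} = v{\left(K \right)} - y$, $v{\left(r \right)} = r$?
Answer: $47110389171$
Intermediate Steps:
$q = -185$
$g{\left(K \right)} = 240 - 3 K$ ($g{\left(K \right)} = - 3 \left(K - 80\right) = - 3 \left(-80 + K\right) = 240 - 3 K$)
$E = 148327$ ($E = 45516 + 102811 = 148327$)
$g{\left(q \right)} + \left(20058 + 227688\right) \left(E + 41829\right) = \left(240 - -555\right) + \left(20058 + 227688\right) \left(148327 + 41829\right) = \left(240 + 555\right) + 247746 \cdot 190156 = 795 + 47110388376 = 47110389171$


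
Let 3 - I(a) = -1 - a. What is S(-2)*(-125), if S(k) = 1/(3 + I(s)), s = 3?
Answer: -25/2 ≈ -12.500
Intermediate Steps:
I(a) = 4 + a (I(a) = 3 - (-1 - a) = 3 + (1 + a) = 4 + a)
S(k) = ⅒ (S(k) = 1/(3 + (4 + 3)) = 1/(3 + 7) = 1/10 = ⅒)
S(-2)*(-125) = (⅒)*(-125) = -25/2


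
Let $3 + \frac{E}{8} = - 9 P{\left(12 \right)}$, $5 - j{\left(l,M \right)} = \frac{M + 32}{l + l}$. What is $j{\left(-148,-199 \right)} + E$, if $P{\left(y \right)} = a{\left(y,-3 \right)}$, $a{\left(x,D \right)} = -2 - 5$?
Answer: $\frac{143393}{296} \approx 484.44$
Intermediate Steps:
$a{\left(x,D \right)} = -7$
$P{\left(y \right)} = -7$
$j{\left(l,M \right)} = 5 - \frac{32 + M}{2 l}$ ($j{\left(l,M \right)} = 5 - \frac{M + 32}{l + l} = 5 - \frac{32 + M}{2 l}$)
$E = 480$ ($E = -24 + 8 \left(\left(-9\right) \left(-7\right)\right) = -24 + 8 \cdot 63 = -24 + 504 = 480$)
$j{\left(-148,-199 \right)} + E = \frac{-32 - -199 + 10 \left(-148\right)}{2 \left(-148\right)} + 480 = \frac{1}{2} \left(- \frac{1}{148}\right) \left(-32 + 199 - 1480\right) + 480 = \frac{1}{2} \left(- \frac{1}{148}\right) \left(-1313\right) + 480 = \frac{1313}{296} + 480 = \frac{143393}{296}$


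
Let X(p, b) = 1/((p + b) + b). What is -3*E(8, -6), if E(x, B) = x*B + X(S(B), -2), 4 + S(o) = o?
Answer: 2019/14 ≈ 144.21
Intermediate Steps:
S(o) = -4 + o
X(p, b) = 1/(p + 2*b) (X(p, b) = 1/((b + p) + b) = 1/(p + 2*b))
E(x, B) = 1/(-8 + B) + B*x (E(x, B) = x*B + 1/((-4 + B) + 2*(-2)) = B*x + 1/((-4 + B) - 4) = B*x + 1/(-8 + B) = 1/(-8 + B) + B*x)
-3*E(8, -6) = -3*(1 - 6*8*(-8 - 6))/(-8 - 6) = -3*(1 - 6*8*(-14))/(-14) = -(-3)*(1 + 672)/14 = -(-3)*673/14 = -3*(-673/14) = 2019/14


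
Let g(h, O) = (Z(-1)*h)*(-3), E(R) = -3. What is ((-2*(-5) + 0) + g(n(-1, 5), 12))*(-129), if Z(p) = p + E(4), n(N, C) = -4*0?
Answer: -1290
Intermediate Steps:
n(N, C) = 0
Z(p) = -3 + p (Z(p) = p - 3 = -3 + p)
g(h, O) = 12*h (g(h, O) = ((-3 - 1)*h)*(-3) = -4*h*(-3) = 12*h)
((-2*(-5) + 0) + g(n(-1, 5), 12))*(-129) = ((-2*(-5) + 0) + 12*0)*(-129) = ((10 + 0) + 0)*(-129) = (10 + 0)*(-129) = 10*(-129) = -1290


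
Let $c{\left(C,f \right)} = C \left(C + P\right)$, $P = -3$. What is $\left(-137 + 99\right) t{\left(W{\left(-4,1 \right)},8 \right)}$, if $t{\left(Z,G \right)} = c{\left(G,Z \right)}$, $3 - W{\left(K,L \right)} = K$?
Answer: $-1520$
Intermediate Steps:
$W{\left(K,L \right)} = 3 - K$
$c{\left(C,f \right)} = C \left(-3 + C\right)$ ($c{\left(C,f \right)} = C \left(C - 3\right) = C \left(-3 + C\right)$)
$t{\left(Z,G \right)} = G \left(-3 + G\right)$
$\left(-137 + 99\right) t{\left(W{\left(-4,1 \right)},8 \right)} = \left(-137 + 99\right) 8 \left(-3 + 8\right) = - 38 \cdot 8 \cdot 5 = \left(-38\right) 40 = -1520$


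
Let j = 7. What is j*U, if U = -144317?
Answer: -1010219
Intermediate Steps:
j*U = 7*(-144317) = -1010219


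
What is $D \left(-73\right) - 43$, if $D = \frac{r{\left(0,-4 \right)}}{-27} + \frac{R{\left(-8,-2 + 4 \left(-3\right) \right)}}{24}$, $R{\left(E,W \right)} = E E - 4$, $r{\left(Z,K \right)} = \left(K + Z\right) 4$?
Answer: $- \frac{14513}{54} \approx -268.76$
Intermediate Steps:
$r{\left(Z,K \right)} = 4 K + 4 Z$
$R{\left(E,W \right)} = -4 + E^{2}$ ($R{\left(E,W \right)} = E^{2} - 4 = -4 + E^{2}$)
$D = \frac{167}{54}$ ($D = \frac{4 \left(-4\right) + 4 \cdot 0}{-27} + \frac{-4 + \left(-8\right)^{2}}{24} = \left(-16 + 0\right) \left(- \frac{1}{27}\right) + \left(-4 + 64\right) \frac{1}{24} = \left(-16\right) \left(- \frac{1}{27}\right) + 60 \cdot \frac{1}{24} = \frac{16}{27} + \frac{5}{2} = \frac{167}{54} \approx 3.0926$)
$D \left(-73\right) - 43 = \frac{167}{54} \left(-73\right) - 43 = - \frac{12191}{54} - 43 = - \frac{14513}{54}$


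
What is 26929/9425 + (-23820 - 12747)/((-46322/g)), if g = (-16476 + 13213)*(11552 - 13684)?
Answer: 1198795751295619/218292425 ≈ 5.4917e+6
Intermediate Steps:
g = 6956716 (g = -3263*(-2132) = 6956716)
26929/9425 + (-23820 - 12747)/((-46322/g)) = 26929/9425 + (-23820 - 12747)/((-46322/6956716)) = 26929*(1/9425) - 36567/((-46322*1/6956716)) = 26929/9425 - 36567/(-23161/3478358) = 26929/9425 - 36567*(-3478358/23161) = 26929/9425 + 127193116986/23161 = 1198795751295619/218292425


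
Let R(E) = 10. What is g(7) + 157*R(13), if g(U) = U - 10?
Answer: 1567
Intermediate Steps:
g(U) = -10 + U
g(7) + 157*R(13) = (-10 + 7) + 157*10 = -3 + 1570 = 1567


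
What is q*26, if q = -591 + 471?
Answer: -3120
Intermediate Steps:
q = -120
q*26 = -120*26 = -3120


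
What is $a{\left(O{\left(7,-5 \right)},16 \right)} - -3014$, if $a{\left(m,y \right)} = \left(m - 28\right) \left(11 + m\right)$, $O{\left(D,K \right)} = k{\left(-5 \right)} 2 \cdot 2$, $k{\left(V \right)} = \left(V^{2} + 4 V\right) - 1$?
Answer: $2690$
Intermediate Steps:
$k{\left(V \right)} = -1 + V^{2} + 4 V$
$O{\left(D,K \right)} = 16$ ($O{\left(D,K \right)} = \left(-1 + \left(-5\right)^{2} + 4 \left(-5\right)\right) 2 \cdot 2 = \left(-1 + 25 - 20\right) 2 \cdot 2 = 4 \cdot 2 \cdot 2 = 8 \cdot 2 = 16$)
$a{\left(m,y \right)} = \left(-28 + m\right) \left(11 + m\right)$
$a{\left(O{\left(7,-5 \right)},16 \right)} - -3014 = \left(-308 + 16^{2} - 272\right) - -3014 = \left(-308 + 256 - 272\right) + 3014 = -324 + 3014 = 2690$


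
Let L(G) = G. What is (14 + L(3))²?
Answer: 289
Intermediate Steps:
(14 + L(3))² = (14 + 3)² = 17² = 289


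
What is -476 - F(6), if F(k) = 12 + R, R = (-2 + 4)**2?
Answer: -492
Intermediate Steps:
R = 4 (R = 2**2 = 4)
F(k) = 16 (F(k) = 12 + 4 = 16)
-476 - F(6) = -476 - 1*16 = -476 - 16 = -492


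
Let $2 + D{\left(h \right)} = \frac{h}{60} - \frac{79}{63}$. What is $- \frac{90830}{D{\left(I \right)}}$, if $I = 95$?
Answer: $\frac{22889160}{421} \approx 54369.0$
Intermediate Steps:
$D{\left(h \right)} = - \frac{205}{63} + \frac{h}{60}$ ($D{\left(h \right)} = -2 + \left(\frac{h}{60} - \frac{79}{63}\right) = -2 + \left(- \frac{79}{63} + \frac{h}{60}\right) = - \frac{205}{63} + \frac{h}{60}$)
$- \frac{90830}{D{\left(I \right)}} = - \frac{90830}{- \frac{205}{63} + \frac{1}{60} \cdot 95} = - \frac{90830}{- \frac{205}{63} + \frac{19}{12}} = - \frac{90830}{- \frac{421}{252}} = \left(-90830\right) \left(- \frac{252}{421}\right) = \frac{22889160}{421}$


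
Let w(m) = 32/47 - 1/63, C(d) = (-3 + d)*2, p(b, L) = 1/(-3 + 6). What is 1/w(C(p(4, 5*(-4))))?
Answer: 2961/1969 ≈ 1.5038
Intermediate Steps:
p(b, L) = ⅓ (p(b, L) = 1/3 = ⅓)
C(d) = -6 + 2*d
w(m) = 1969/2961 (w(m) = 32*(1/47) - 1*1/63 = 32/47 - 1/63 = 1969/2961)
1/w(C(p(4, 5*(-4)))) = 1/(1969/2961) = 2961/1969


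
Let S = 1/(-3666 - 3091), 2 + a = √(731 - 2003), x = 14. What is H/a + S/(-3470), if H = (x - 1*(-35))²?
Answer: (√318 - 28147871394*I)/(23446790*(I + √318)) ≈ -3.7633 - 67.11*I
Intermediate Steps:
a = -2 + 2*I*√318 (a = -2 + √(731 - 2003) = -2 + √(-1272) = -2 + 2*I*√318 ≈ -2.0 + 35.665*I)
S = -1/6757 (S = 1/(-6757) = -1/6757 ≈ -0.00014799)
H = 2401 (H = (14 - 1*(-35))² = (14 + 35)² = 49² = 2401)
H/a + S/(-3470) = 2401/(-2 + 2*I*√318) - 1/6757/(-3470) = 2401/(-2 + 2*I*√318) - 1/6757*(-1/3470) = 2401/(-2 + 2*I*√318) + 1/23446790 = 1/23446790 + 2401/(-2 + 2*I*√318)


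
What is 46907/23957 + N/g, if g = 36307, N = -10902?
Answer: 1441873235/869806799 ≈ 1.6577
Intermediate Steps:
46907/23957 + N/g = 46907/23957 - 10902/36307 = 1441873235/869806799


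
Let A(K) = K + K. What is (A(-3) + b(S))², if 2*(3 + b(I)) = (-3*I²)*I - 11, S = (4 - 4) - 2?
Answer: 25/4 ≈ 6.2500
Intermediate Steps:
A(K) = 2*K
S = -2 (S = 0 - 2 = -2)
b(I) = -17/2 - 3*I³/2 (b(I) = -3 + ((-3*I²)*I - 11)/2 = -3 + (-3*I³ - 11)/2 = -3 + (-11 - 3*I³)/2 = -3 + (-11/2 - 3*I³/2) = -17/2 - 3*I³/2)
(A(-3) + b(S))² = (2*(-3) + (-17/2 - 3/2*(-2)³))² = (-6 + (-17/2 - 3/2*(-8)))² = (-6 + (-17/2 + 12))² = (-6 + 7/2)² = (-5/2)² = 25/4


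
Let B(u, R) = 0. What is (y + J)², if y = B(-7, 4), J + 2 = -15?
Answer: 289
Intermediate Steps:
J = -17 (J = -2 - 15 = -17)
y = 0
(y + J)² = (0 - 17)² = (-17)² = 289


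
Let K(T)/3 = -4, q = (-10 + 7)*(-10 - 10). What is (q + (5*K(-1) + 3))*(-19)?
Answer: -57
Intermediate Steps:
q = 60 (q = -3*(-20) = 60)
K(T) = -12 (K(T) = 3*(-4) = -12)
(q + (5*K(-1) + 3))*(-19) = (60 + (5*(-12) + 3))*(-19) = (60 + (-60 + 3))*(-19) = (60 - 57)*(-19) = 3*(-19) = -57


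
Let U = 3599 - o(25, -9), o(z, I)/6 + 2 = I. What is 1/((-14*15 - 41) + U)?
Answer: 1/3414 ≈ 0.00029291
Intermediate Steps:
o(z, I) = -12 + 6*I
U = 3665 (U = 3599 - (-12 + 6*(-9)) = 3599 - (-12 - 54) = 3599 - 1*(-66) = 3599 + 66 = 3665)
1/((-14*15 - 41) + U) = 1/((-14*15 - 41) + 3665) = 1/((-210 - 41) + 3665) = 1/(-251 + 3665) = 1/3414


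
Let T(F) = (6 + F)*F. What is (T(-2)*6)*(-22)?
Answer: 1056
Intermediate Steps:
T(F) = F*(6 + F)
(T(-2)*6)*(-22) = (-2*(6 - 2)*6)*(-22) = (-2*4*6)*(-22) = -8*6*(-22) = -48*(-22) = 1056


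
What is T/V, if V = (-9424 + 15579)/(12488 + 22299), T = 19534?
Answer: 679529258/6155 ≈ 1.1040e+5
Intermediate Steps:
V = 6155/34787 ≈ 0.17693
T/V = 19534/(6155/34787) = 19534*(34787/6155) = 679529258/6155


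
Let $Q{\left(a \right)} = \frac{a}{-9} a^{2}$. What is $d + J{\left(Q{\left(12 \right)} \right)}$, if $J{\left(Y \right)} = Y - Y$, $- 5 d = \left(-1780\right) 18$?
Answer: $6408$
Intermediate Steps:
$Q{\left(a \right)} = - \frac{a^{3}}{9}$ ($Q{\left(a \right)} = a \left(- \frac{1}{9}\right) a^{2} = - \frac{a}{9} a^{2} = - \frac{a^{3}}{9}$)
$d = 6408$ ($d = - \frac{\left(-1780\right) 18}{5} = \left(- \frac{1}{5}\right) \left(-32040\right) = 6408$)
$J{\left(Y \right)} = 0$
$d + J{\left(Q{\left(12 \right)} \right)} = 6408 + 0 = 6408$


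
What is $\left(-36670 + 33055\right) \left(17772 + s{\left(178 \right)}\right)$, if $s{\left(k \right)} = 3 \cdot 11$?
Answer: $-64365075$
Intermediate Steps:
$s{\left(k \right)} = 33$
$\left(-36670 + 33055\right) \left(17772 + s{\left(178 \right)}\right) = \left(-36670 + 33055\right) \left(17772 + 33\right) = \left(-3615\right) 17805 = -64365075$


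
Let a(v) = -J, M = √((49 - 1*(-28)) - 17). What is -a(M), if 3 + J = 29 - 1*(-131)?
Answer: 157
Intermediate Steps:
M = 2*√15 (M = √((49 + 28) - 17) = √(77 - 17) = √60 = 2*√15 ≈ 7.7460)
J = 157 (J = -3 + (29 - 1*(-131)) = -3 + (29 + 131) = -3 + 160 = 157)
a(v) = -157 (a(v) = -1*157 = -157)
-a(M) = -1*(-157) = 157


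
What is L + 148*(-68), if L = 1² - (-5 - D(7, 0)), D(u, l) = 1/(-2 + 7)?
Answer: -50289/5 ≈ -10058.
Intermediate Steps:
D(u, l) = ⅕ (D(u, l) = 1/5 = ⅕)
L = 31/5 (L = 1² - (-5 - 1*⅕) = 1 - (-5 - ⅕) = 1 - 1*(-26/5) = 1 + 26/5 = 31/5 ≈ 6.2000)
L + 148*(-68) = 31/5 + 148*(-68) = 31/5 - 10064 = -50289/5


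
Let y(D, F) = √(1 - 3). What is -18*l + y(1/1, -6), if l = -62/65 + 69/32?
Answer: -22509/1040 + I*√2 ≈ -21.643 + 1.4142*I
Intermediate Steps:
l = 2501/2080 (l = -62*1/65 + 69*(1/32) = -62/65 + 69/32 = 2501/2080 ≈ 1.2024)
y(D, F) = I*√2 (y(D, F) = √(-2) = I*√2)
-18*l + y(1/1, -6) = -18*2501/2080 + I*√2 = -22509/1040 + I*√2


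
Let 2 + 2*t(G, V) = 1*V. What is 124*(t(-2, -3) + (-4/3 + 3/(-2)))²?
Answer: 31744/9 ≈ 3527.1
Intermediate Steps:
t(G, V) = -1 + V/2 (t(G, V) = -1 + (1*V)/2 = -1 + V/2)
124*(t(-2, -3) + (-4/3 + 3/(-2)))² = 124*((-1 + (½)*(-3)) + (-4/3 + 3/(-2)))² = 124*((-1 - 3/2) + (-4*⅓ + 3*(-½)))² = 124*(-5/2 + (-4/3 - 3/2))² = 124*(-5/2 - 17/6)² = 124*(-16/3)² = 124*(256/9) = 31744/9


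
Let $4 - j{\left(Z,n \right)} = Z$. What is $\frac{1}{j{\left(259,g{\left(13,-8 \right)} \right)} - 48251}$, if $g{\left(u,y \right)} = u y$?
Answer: $- \frac{1}{48506} \approx -2.0616 \cdot 10^{-5}$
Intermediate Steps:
$j{\left(Z,n \right)} = 4 - Z$
$\frac{1}{j{\left(259,g{\left(13,-8 \right)} \right)} - 48251} = \frac{1}{\left(4 - 259\right) - 48251} = \frac{1}{-255 - 48251} = \frac{1}{-48506} = - \frac{1}{48506}$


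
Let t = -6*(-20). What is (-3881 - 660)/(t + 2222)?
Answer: -4541/2342 ≈ -1.9389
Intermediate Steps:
t = 120
(-3881 - 660)/(t + 2222) = (-3881 - 660)/(120 + 2222) = -4541/2342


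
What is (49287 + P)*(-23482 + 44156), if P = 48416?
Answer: 2019911822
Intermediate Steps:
(49287 + P)*(-23482 + 44156) = (49287 + 48416)*(-23482 + 44156) = 97703*20674 = 2019911822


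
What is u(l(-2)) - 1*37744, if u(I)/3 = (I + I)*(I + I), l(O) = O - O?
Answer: -37744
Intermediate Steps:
l(O) = 0
u(I) = 12*I² (u(I) = 3*((I + I)*(I + I)) = 3*((2*I)*(2*I)) = 3*(4*I²) = 12*I²)
u(l(-2)) - 1*37744 = 12*0² - 1*37744 = 12*0 - 37744 = 0 - 37744 = -37744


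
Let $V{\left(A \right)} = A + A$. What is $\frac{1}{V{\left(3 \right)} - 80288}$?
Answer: $- \frac{1}{80282} \approx -1.2456 \cdot 10^{-5}$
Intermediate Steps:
$V{\left(A \right)} = 2 A$
$\frac{1}{V{\left(3 \right)} - 80288} = \frac{1}{2 \cdot 3 - 80288} = \frac{1}{6 - 80288} = \frac{1}{-80282} = - \frac{1}{80282}$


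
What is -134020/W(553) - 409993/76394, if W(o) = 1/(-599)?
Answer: 6132755594127/76394 ≈ 8.0278e+7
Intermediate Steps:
W(o) = -1/599
-134020/W(553) - 409993/76394 = -134020/(-1/599) - 409993/76394 = -134020*(-599) - 409993*1/76394 = 80277980 - 409993/76394 = 6132755594127/76394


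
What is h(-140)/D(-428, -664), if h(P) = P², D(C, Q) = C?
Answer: -4900/107 ≈ -45.794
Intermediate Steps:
h(-140)/D(-428, -664) = (-140)²/(-428) = 19600*(-1/428) = -4900/107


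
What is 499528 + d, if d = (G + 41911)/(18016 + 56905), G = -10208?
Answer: 763778959/1529 ≈ 4.9953e+5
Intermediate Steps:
d = 647/1529 (d = (-10208 + 41911)/(18016 + 56905) = 31703/74921 = 31703*(1/74921) = 647/1529 ≈ 0.42315)
499528 + d = 499528 + 647/1529 = 763778959/1529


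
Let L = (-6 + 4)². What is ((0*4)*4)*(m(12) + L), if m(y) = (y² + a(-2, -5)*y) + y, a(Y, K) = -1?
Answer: 0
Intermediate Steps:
m(y) = y² (m(y) = (y² - y) + y = y²)
L = 4 (L = (-2)² = 4)
((0*4)*4)*(m(12) + L) = ((0*4)*4)*(12² + 4) = (0*4)*(144 + 4) = 0*148 = 0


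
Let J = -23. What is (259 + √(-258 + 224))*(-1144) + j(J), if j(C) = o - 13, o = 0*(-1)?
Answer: -296309 - 1144*I*√34 ≈ -2.9631e+5 - 6670.6*I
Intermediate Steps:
o = 0
j(C) = -13 (j(C) = 0 - 13 = -13)
(259 + √(-258 + 224))*(-1144) + j(J) = (259 + √(-258 + 224))*(-1144) - 13 = (259 + √(-34))*(-1144) - 13 = (259 + I*√34)*(-1144) - 13 = (-296296 - 1144*I*√34) - 13 = -296309 - 1144*I*√34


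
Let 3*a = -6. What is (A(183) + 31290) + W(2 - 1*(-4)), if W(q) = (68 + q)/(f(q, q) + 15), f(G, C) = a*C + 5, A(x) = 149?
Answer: 125793/4 ≈ 31448.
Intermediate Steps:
a = -2 (a = (⅓)*(-6) = -2)
f(G, C) = 5 - 2*C (f(G, C) = -2*C + 5 = 5 - 2*C)
W(q) = (68 + q)/(20 - 2*q) (W(q) = (68 + q)/((5 - 2*q) + 15) = (68 + q)/(20 - 2*q))
(A(183) + 31290) + W(2 - 1*(-4)) = (149 + 31290) + (68 + (2 - 1*(-4)))/(2*(10 - (2 - 1*(-4)))) = 31439 + (68 + (2 + 4))/(2*(10 - (2 + 4))) = 31439 + (68 + 6)/(2*(10 - 1*6)) = 31439 + (½)*74/(10 - 6) = 31439 + (½)*74/4 = 31439 + (½)*(¼)*74 = 31439 + 37/4 = 125793/4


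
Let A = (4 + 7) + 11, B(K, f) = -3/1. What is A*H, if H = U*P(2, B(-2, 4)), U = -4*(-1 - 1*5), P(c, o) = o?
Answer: -1584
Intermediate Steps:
B(K, f) = -3 (B(K, f) = -3*1 = -3)
U = 24 (U = -4*(-1 - 5) = -4*(-6) = 24)
H = -72 (H = 24*(-3) = -72)
A = 22 (A = 11 + 11 = 22)
A*H = 22*(-72) = -1584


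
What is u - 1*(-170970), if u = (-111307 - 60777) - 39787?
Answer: -40901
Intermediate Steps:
u = -211871 (u = -172084 - 39787 = -211871)
u - 1*(-170970) = -211871 - 1*(-170970) = -211871 + 170970 = -40901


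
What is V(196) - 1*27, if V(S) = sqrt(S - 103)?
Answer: -27 + sqrt(93) ≈ -17.356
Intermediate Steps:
V(S) = sqrt(-103 + S)
V(196) - 1*27 = sqrt(-103 + 196) - 1*27 = sqrt(93) - 27 = -27 + sqrt(93)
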